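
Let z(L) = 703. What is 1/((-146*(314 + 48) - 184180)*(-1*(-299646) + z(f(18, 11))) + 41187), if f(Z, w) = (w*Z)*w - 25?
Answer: -1/71192282981 ≈ -1.4046e-11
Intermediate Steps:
f(Z, w) = -25 + Z*w² (f(Z, w) = (Z*w)*w - 25 = Z*w² - 25 = -25 + Z*w²)
1/((-146*(314 + 48) - 184180)*(-1*(-299646) + z(f(18, 11))) + 41187) = 1/((-146*(314 + 48) - 184180)*(-1*(-299646) + 703) + 41187) = 1/((-146*362 - 184180)*(299646 + 703) + 41187) = 1/((-52852 - 184180)*300349 + 41187) = 1/(-237032*300349 + 41187) = 1/(-71192324168 + 41187) = 1/(-71192282981) = -1/71192282981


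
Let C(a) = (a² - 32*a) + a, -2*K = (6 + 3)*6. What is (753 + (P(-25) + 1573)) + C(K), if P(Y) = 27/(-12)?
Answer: 15559/4 ≈ 3889.8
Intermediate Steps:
P(Y) = -9/4 (P(Y) = 27*(-1/12) = -9/4)
K = -27 (K = -(6 + 3)*6/2 = -9*6/2 = -½*54 = -27)
C(a) = a² - 31*a
(753 + (P(-25) + 1573)) + C(K) = (753 + (-9/4 + 1573)) - 27*(-31 - 27) = (753 + 6283/4) - 27*(-58) = 9295/4 + 1566 = 15559/4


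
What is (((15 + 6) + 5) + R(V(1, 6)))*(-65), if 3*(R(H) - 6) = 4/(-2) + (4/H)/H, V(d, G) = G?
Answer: -55055/27 ≈ -2039.1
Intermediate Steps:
R(H) = 16/3 + 4/(3*H²) (R(H) = 6 + (4/(-2) + (4/H)/H)/3 = 6 + (4*(-½) + 4/H²)/3 = 6 + (-2 + 4/H²)/3 = 6 + (-⅔ + 4/(3*H²)) = 16/3 + 4/(3*H²))
(((15 + 6) + 5) + R(V(1, 6)))*(-65) = (((15 + 6) + 5) + (16/3 + (4/3)/6²))*(-65) = ((21 + 5) + (16/3 + (4/3)*(1/36)))*(-65) = (26 + (16/3 + 1/27))*(-65) = (26 + 145/27)*(-65) = (847/27)*(-65) = -55055/27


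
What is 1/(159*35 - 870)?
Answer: 1/4695 ≈ 0.00021299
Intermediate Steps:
1/(159*35 - 870) = 1/(5565 - 870) = 1/4695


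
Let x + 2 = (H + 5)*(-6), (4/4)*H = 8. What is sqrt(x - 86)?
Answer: I*sqrt(166) ≈ 12.884*I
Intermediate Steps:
H = 8
x = -80 (x = -2 + (8 + 5)*(-6) = -2 + 13*(-6) = -2 - 78 = -80)
sqrt(x - 86) = sqrt(-80 - 86) = sqrt(-166) = I*sqrt(166)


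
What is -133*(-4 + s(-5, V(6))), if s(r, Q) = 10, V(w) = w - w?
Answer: -798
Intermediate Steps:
V(w) = 0
-133*(-4 + s(-5, V(6))) = -133*(-4 + 10) = -133*6 = -798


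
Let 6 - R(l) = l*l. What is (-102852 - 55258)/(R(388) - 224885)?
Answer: 158110/375423 ≈ 0.42115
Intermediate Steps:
R(l) = 6 - l² (R(l) = 6 - l*l = 6 - l²)
(-102852 - 55258)/(R(388) - 224885) = (-102852 - 55258)/((6 - 1*388²) - 224885) = -158110/((6 - 1*150544) - 224885) = -158110/((6 - 150544) - 224885) = -158110/(-150538 - 224885) = -158110/(-375423) = -158110*(-1/375423) = 158110/375423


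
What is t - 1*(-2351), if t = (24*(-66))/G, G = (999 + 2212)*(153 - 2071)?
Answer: 7239550291/3079349 ≈ 2351.0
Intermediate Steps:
G = -6158698 (G = 3211*(-1918) = -6158698)
t = 792/3079349 (t = (24*(-66))/(-6158698) = -1584*(-1/6158698) = 792/3079349 ≈ 0.00025720)
t - 1*(-2351) = 792/3079349 - 1*(-2351) = 792/3079349 + 2351 = 7239550291/3079349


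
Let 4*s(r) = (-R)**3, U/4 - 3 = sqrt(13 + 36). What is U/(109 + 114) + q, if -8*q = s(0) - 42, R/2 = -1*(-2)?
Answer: 6627/892 ≈ 7.4294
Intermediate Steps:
R = 4 (R = 2*(-1*(-2)) = 2*2 = 4)
U = 40 (U = 12 + 4*sqrt(13 + 36) = 12 + 4*sqrt(49) = 12 + 4*7 = 12 + 28 = 40)
s(r) = -16 (s(r) = (-1*4)**3/4 = (1/4)*(-4)**3 = (1/4)*(-64) = -16)
q = 29/4 (q = -(-16 - 42)/8 = -1/8*(-58) = 29/4 ≈ 7.2500)
U/(109 + 114) + q = 40/(109 + 114) + 29/4 = 40/223 + 29/4 = 6627/892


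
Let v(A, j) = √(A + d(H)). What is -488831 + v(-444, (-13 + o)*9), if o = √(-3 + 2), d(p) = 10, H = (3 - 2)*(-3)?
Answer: -488831 + I*√434 ≈ -4.8883e+5 + 20.833*I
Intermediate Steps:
H = -3 (H = 1*(-3) = -3)
o = I (o = √(-1) = I ≈ 1.0*I)
v(A, j) = √(10 + A) (v(A, j) = √(A + 10) = √(10 + A))
-488831 + v(-444, (-13 + o)*9) = -488831 + √(10 - 444) = -488831 + √(-434) = -488831 + I*√434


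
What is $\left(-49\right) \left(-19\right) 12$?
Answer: $11172$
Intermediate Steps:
$\left(-49\right) \left(-19\right) 12 = 931 \cdot 12 = 11172$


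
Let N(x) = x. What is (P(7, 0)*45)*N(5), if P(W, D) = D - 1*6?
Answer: -1350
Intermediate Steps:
P(W, D) = -6 + D (P(W, D) = D - 6 = -6 + D)
(P(7, 0)*45)*N(5) = ((-6 + 0)*45)*5 = -6*45*5 = -270*5 = -1350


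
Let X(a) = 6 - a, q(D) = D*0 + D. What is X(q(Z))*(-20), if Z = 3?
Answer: -60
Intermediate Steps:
q(D) = D (q(D) = 0 + D = D)
X(q(Z))*(-20) = (6 - 1*3)*(-20) = (6 - 3)*(-20) = 3*(-20) = -60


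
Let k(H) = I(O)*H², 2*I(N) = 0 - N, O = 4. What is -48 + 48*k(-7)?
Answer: -4752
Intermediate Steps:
I(N) = -N/2 (I(N) = (0 - N)/2 = (-N)/2 = -N/2)
k(H) = -2*H² (k(H) = (-½*4)*H² = -2*H²)
-48 + 48*k(-7) = -48 + 48*(-2*(-7)²) = -48 + 48*(-2*49) = -48 + 48*(-98) = -48 - 4704 = -4752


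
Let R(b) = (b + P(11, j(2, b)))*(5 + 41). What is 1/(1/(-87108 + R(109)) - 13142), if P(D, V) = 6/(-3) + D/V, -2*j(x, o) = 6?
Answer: -247064/3246915091 ≈ -7.6092e-5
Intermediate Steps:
j(x, o) = -3 (j(x, o) = -½*6 = -3)
P(D, V) = -2 + D/V (P(D, V) = 6*(-⅓) + D/V = -2 + D/V)
R(b) = -782/3 + 46*b (R(b) = (b + (-2 + 11/(-3)))*(5 + 41) = (b + (-2 + 11*(-⅓)))*46 = (b + (-2 - 11/3))*46 = (b - 17/3)*46 = (-17/3 + b)*46 = -782/3 + 46*b)
1/(1/(-87108 + R(109)) - 13142) = 1/(1/(-87108 + (-782/3 + 46*109)) - 13142) = 1/(1/(-87108 + (-782/3 + 5014)) - 13142) = 1/(1/(-87108 + 14260/3) - 13142) = 1/(1/(-247064/3) - 13142) = 1/(-3/247064 - 13142) = 1/(-3246915091/247064) = -247064/3246915091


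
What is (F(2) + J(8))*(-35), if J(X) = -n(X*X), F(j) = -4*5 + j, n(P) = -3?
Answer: 525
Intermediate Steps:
F(j) = -20 + j
J(X) = 3 (J(X) = -1*(-3) = 3)
(F(2) + J(8))*(-35) = ((-20 + 2) + 3)*(-35) = (-18 + 3)*(-35) = -15*(-35) = 525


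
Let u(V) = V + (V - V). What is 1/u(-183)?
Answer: -1/183 ≈ -0.0054645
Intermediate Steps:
u(V) = V (u(V) = V + 0 = V)
1/u(-183) = 1/(-183) = -1/183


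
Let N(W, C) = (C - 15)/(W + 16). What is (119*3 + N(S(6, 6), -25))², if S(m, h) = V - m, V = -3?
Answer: 6046681/49 ≈ 1.2340e+5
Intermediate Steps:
S(m, h) = -3 - m
N(W, C) = (-15 + C)/(16 + W)
(119*3 + N(S(6, 6), -25))² = (119*3 + (-15 - 25)/(16 + (-3 - 1*6)))² = (357 - 40/(16 + (-3 - 6)))² = (357 - 40/(16 - 9))² = (357 - 40/7)² = (2459/7)² = 6046681/49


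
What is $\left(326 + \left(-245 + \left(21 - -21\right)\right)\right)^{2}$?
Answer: $15129$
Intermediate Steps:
$\left(326 + \left(-245 + \left(21 - -21\right)\right)\right)^{2} = \left(326 + \left(-245 + \left(21 + 21\right)\right)\right)^{2} = \left(326 + \left(-245 + 42\right)\right)^{2} = \left(326 - 203\right)^{2} = 123^{2} = 15129$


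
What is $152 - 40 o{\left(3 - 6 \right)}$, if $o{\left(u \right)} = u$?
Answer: $272$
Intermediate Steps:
$152 - 40 o{\left(3 - 6 \right)} = 152 - 40 \left(3 - 6\right) = 152 - -120 = 152 + 120 = 272$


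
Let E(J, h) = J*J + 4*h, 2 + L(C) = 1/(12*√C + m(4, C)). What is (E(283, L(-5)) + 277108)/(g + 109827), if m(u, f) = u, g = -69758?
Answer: 16430695/1843174 - 3*I*√5/1843174 ≈ 8.9144 - 3.6395e-6*I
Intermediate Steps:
L(C) = -2 + 1/(4 + 12*√C) (L(C) = -2 + 1/(12*√C + 4) = -2 + 1/(4 + 12*√C))
E(J, h) = J² + 4*h
(E(283, L(-5)) + 277108)/(g + 109827) = ((283² + 4*((-7 - 24*I*√5)/(4*(1 + 3*√(-5))))) + 277108)/(-69758 + 109827) = ((80089 + 4*((-7 - 24*I*√5)/(4*(1 + 3*(I*√5))))) + 277108)/40069 = ((80089 + 4*((-7 - 24*I*√5)/(4*(1 + 3*I*√5)))) + 277108)*(1/40069) = ((80089 + (-7 - 24*I*√5)/(1 + 3*I*√5)) + 277108)*(1/40069) = (357197 + (-7 - 24*I*√5)/(1 + 3*I*√5))*(1/40069) = 357197/40069 + (-7 - 24*I*√5)/(40069*(1 + 3*I*√5))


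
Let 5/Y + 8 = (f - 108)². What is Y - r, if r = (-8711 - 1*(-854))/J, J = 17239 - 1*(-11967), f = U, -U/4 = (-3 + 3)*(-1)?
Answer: 45863611/170212568 ≈ 0.26945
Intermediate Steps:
U = 0 (U = -4*(-3 + 3)*(-1) = -0*(-1) = -4*0 = 0)
f = 0
J = 29206 (J = 17239 + 11967 = 29206)
Y = 5/11656 (Y = 5/(-8 + (0 - 108)²) = 5/(-8 + (-108)²) = 5/(-8 + 11664) = 5/11656 ≈ 0.00042896)
r = -7857/29206 (r = (-8711 - 1*(-854))/29206 = (-8711 + 854)*(1/29206) = -7857*1/29206 = -7857/29206 ≈ -0.26902)
Y - r = 5/11656 - 1*(-7857/29206) = 5/11656 + 7857/29206 = 45863611/170212568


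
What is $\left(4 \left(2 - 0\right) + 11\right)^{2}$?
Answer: $361$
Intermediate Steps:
$\left(4 \left(2 - 0\right) + 11\right)^{2} = \left(4 \left(2 + 0\right) + 11\right)^{2} = \left(4 \cdot 2 + 11\right)^{2} = \left(8 + 11\right)^{2} = 19^{2} = 361$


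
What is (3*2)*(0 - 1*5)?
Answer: -30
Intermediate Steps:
(3*2)*(0 - 1*5) = 6*(0 - 5) = 6*(-5) = -30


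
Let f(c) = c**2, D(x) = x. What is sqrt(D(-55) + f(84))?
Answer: sqrt(7001) ≈ 83.672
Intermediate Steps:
sqrt(D(-55) + f(84)) = sqrt(-55 + 84**2) = sqrt(-55 + 7056) = sqrt(7001)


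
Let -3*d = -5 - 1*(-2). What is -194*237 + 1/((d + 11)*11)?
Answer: -6069095/132 ≈ -45978.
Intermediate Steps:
d = 1 (d = -(-5 - 1*(-2))/3 = -(-5 + 2)/3 = -⅓*(-3) = 1)
-194*237 + 1/((d + 11)*11) = -194*237 + 1/((1 + 11)*11) = -45978 + 1/(12*11) = -45978 + 1/132 = -6069095/132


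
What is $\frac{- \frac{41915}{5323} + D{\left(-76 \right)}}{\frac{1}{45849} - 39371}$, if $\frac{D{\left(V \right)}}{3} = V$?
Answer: $\frac{57566124591}{9608658965894} \approx 0.0059911$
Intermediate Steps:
$D{\left(V \right)} = 3 V$
$\frac{- \frac{41915}{5323} + D{\left(-76 \right)}}{\frac{1}{45849} - 39371} = \frac{- \frac{41915}{5323} + 3 \left(-76\right)}{\frac{1}{45849} - 39371} = \frac{\left(-41915\right) \frac{1}{5323} - 228}{\frac{1}{45849} - 39371} = \frac{- \frac{41915}{5323} - 228}{- \frac{1805120978}{45849}} = \left(- \frac{1255559}{5323}\right) \left(- \frac{45849}{1805120978}\right) = \frac{57566124591}{9608658965894}$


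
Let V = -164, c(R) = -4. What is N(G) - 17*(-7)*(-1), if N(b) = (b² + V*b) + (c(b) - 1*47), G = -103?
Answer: 27331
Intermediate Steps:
N(b) = -51 + b² - 164*b (N(b) = (b² - 164*b) + (-4 - 1*47) = (b² - 164*b) + (-4 - 47) = (b² - 164*b) - 51 = -51 + b² - 164*b)
N(G) - 17*(-7)*(-1) = (-51 + (-103)² - 164*(-103)) - 17*(-7)*(-1) = (-51 + 10609 + 16892) - (-119)*(-1) = 27450 - 1*119 = 27450 - 119 = 27331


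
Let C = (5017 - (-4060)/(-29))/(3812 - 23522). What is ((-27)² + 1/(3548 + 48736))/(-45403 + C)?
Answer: -125207896545/7798141232998 ≈ -0.016056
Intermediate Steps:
C = -4877/19710 (C = (5017 - (-4060)*(-1)/29)/(-19710) = (5017 - 203*20/29)*(-1/19710) = (5017 - 140)*(-1/19710) = 4877*(-1/19710) = -4877/19710 ≈ -0.24744)
((-27)² + 1/(3548 + 48736))/(-45403 + C) = ((-27)² + 1/(3548 + 48736))/(-45403 - 4877/19710) = (729 + 1/52284)/(-894898007/19710) = (729 + 1/52284)*(-19710/894898007) = (38115037/52284)*(-19710/894898007) = -125207896545/7798141232998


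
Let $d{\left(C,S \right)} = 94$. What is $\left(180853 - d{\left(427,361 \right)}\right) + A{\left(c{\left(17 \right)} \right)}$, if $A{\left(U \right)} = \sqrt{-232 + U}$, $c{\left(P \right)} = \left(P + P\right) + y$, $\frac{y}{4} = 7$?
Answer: $180759 + i \sqrt{170} \approx 1.8076 \cdot 10^{5} + 13.038 i$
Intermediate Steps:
$y = 28$ ($y = 4 \cdot 7 = 28$)
$c{\left(P \right)} = 28 + 2 P$ ($c{\left(P \right)} = \left(P + P\right) + 28 = 2 P + 28 = 28 + 2 P$)
$\left(180853 - d{\left(427,361 \right)}\right) + A{\left(c{\left(17 \right)} \right)} = \left(180853 - 94\right) + \sqrt{-232 + \left(28 + 2 \cdot 17\right)} = \left(180853 - 94\right) + \sqrt{-232 + \left(28 + 34\right)} = 180759 + \sqrt{-232 + 62} = 180759 + \sqrt{-170} = 180759 + i \sqrt{170}$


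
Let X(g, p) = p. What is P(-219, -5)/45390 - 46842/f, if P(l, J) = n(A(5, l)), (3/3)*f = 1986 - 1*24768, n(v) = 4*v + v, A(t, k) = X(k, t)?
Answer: 70890931/34469166 ≈ 2.0566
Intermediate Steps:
A(t, k) = t
n(v) = 5*v
f = -22782 (f = 1986 - 1*24768 = 1986 - 24768 = -22782)
P(l, J) = 25 (P(l, J) = 5*5 = 25)
P(-219, -5)/45390 - 46842/f = 25/45390 - 46842/(-22782) = 25*(1/45390) - 46842*(-1/22782) = 5/9078 + 7807/3797 = 70890931/34469166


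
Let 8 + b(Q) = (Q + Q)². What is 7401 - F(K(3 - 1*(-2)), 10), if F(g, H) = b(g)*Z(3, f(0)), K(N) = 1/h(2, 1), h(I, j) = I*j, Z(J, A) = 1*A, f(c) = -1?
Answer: 7394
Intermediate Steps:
Z(J, A) = A
b(Q) = -8 + 4*Q² (b(Q) = -8 + (Q + Q)² = -8 + (2*Q)² = -8 + 4*Q²)
K(N) = ½ (K(N) = 1/(2*1) = 1/2 = ½)
F(g, H) = 8 - 4*g² (F(g, H) = (-8 + 4*g²)*(-1) = 8 - 4*g²)
7401 - F(K(3 - 1*(-2)), 10) = 7401 - (8 - 4*(½)²) = 7401 - (8 - 4*¼) = 7401 - (8 - 1) = 7401 - 1*7 = 7401 - 7 = 7394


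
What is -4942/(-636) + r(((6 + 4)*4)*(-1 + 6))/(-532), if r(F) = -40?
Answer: 331823/42294 ≈ 7.8456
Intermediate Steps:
-4942/(-636) + r(((6 + 4)*4)*(-1 + 6))/(-532) = -4942/(-636) - 40/(-532) = -4942*(-1/636) - 40*(-1/532) = 2471/318 + 10/133 = 331823/42294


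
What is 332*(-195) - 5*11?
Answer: -64795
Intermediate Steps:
332*(-195) - 5*11 = -64740 - 55 = -64795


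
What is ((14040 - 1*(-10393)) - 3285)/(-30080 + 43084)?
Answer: 5287/3251 ≈ 1.6263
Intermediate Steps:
((14040 - 1*(-10393)) - 3285)/(-30080 + 43084) = ((14040 + 10393) - 3285)/13004 = (24433 - 3285)*(1/13004) = 21148*(1/13004) = 5287/3251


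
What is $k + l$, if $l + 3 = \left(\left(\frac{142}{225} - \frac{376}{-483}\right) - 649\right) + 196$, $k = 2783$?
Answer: $\frac{84346637}{36225} \approx 2328.4$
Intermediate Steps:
$l = - \frac{16467538}{36225}$ ($l = -3 + \left(\left(\left(\frac{142}{225} - \frac{376}{-483}\right) - 649\right) + 196\right) = -3 + \left(\left(\left(142 \cdot \frac{1}{225} - - \frac{376}{483}\right) - 649\right) + 196\right) = -3 + \left(\left(\left(\frac{142}{225} + \frac{376}{483}\right) - 649\right) + 196\right) = -3 + \left(\left(\frac{51062}{36225} - 649\right) + 196\right) = -3 + \left(- \frac{23458963}{36225} + 196\right) = -3 - \frac{16358863}{36225} = - \frac{16467538}{36225} \approx -454.59$)
$k + l = 2783 - \frac{16467538}{36225} = \frac{84346637}{36225}$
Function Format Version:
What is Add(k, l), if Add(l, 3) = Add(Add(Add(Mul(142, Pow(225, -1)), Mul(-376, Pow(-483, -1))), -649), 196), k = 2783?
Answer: Rational(84346637, 36225) ≈ 2328.4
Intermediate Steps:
l = Rational(-16467538, 36225) (l = Add(-3, Add(Add(Add(Mul(142, Pow(225, -1)), Mul(-376, Pow(-483, -1))), -649), 196)) = Add(-3, Add(Add(Add(Mul(142, Rational(1, 225)), Mul(-376, Rational(-1, 483))), -649), 196)) = Add(-3, Add(Add(Add(Rational(142, 225), Rational(376, 483)), -649), 196)) = Add(-3, Add(Add(Rational(51062, 36225), -649), 196)) = Add(-3, Add(Rational(-23458963, 36225), 196)) = Add(-3, Rational(-16358863, 36225)) = Rational(-16467538, 36225) ≈ -454.59)
Add(k, l) = Add(2783, Rational(-16467538, 36225)) = Rational(84346637, 36225)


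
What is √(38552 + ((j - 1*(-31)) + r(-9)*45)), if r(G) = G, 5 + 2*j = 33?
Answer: 4*√2387 ≈ 195.43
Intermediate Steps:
j = 14 (j = -5/2 + (½)*33 = -5/2 + 33/2 = 14)
√(38552 + ((j - 1*(-31)) + r(-9)*45)) = √(38552 + ((14 - 1*(-31)) - 9*45)) = √(38552 + ((14 + 31) - 405)) = √(38552 + (45 - 405)) = √(38552 - 360) = √38192 = 4*√2387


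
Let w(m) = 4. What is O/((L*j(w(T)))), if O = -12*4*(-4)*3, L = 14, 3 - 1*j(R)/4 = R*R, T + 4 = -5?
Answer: -72/91 ≈ -0.79121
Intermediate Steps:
T = -9 (T = -4 - 5 = -9)
j(R) = 12 - 4*R**2 (j(R) = 12 - 4*R*R = 12 - 4*R**2)
O = 576 (O = -(-192)*3 = -12*(-48) = 576)
O/((L*j(w(T)))) = 576/((14*(12 - 4*4**2))) = 576/((14*(12 - 4*16))) = 576/((14*(12 - 64))) = 576/((14*(-52))) = 576/(-728) = 576*(-1/728) = -72/91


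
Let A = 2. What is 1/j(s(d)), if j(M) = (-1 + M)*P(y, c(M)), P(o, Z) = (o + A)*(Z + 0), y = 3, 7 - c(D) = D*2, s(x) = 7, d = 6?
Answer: -1/210 ≈ -0.0047619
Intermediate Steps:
c(D) = 7 - 2*D (c(D) = 7 - D*2 = 7 - 2*D)
P(o, Z) = Z*(2 + o) (P(o, Z) = (o + 2)*(Z + 0) = (2 + o)*Z = Z*(2 + o))
j(M) = (-1 + M)*(35 - 10*M) (j(M) = (-1 + M)*((7 - 2*M)*(2 + 3)) = (-1 + M)*((7 - 2*M)*5) = (-1 + M)*(35 - 10*M))
1/j(s(d)) = 1/(-35 - 10*7² + 45*7) = 1/(-35 - 10*49 + 315) = 1/(-35 - 490 + 315) = 1/(-210) = -1/210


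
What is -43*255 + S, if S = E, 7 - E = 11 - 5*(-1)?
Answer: -10974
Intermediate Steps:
E = -9 (E = 7 - (11 - 5*(-1)) = 7 - (11 + 5) = 7 - 1*16 = 7 - 16 = -9)
S = -9
-43*255 + S = -43*255 - 9 = -10965 - 9 = -10974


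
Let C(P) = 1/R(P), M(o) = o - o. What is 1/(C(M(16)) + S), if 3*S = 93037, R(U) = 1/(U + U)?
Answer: 3/93037 ≈ 3.2245e-5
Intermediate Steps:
M(o) = 0
R(U) = 1/(2*U)
S = 93037/3 (S = (⅓)*93037 = 93037/3 ≈ 31012.)
C(P) = 2*P (C(P) = 1/(1/(2*P)) = 2*P)
1/(C(M(16)) + S) = 1/(2*0 + 93037/3) = 1/(0 + 93037/3) = 1/(93037/3) = 3/93037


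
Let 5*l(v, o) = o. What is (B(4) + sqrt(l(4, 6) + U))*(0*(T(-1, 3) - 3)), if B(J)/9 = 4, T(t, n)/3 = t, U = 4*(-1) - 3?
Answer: 0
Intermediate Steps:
l(v, o) = o/5
U = -7 (U = -4 - 3 = -7)
T(t, n) = 3*t
B(J) = 36 (B(J) = 9*4 = 36)
(B(4) + sqrt(l(4, 6) + U))*(0*(T(-1, 3) - 3)) = (36 + sqrt((1/5)*6 - 7))*(0*(3*(-1) - 3)) = (36 + sqrt(6/5 - 7))*(0*(-3 - 3)) = (36 + sqrt(-29/5))*(0*(-6)) = (36 + I*sqrt(145)/5)*0 = 0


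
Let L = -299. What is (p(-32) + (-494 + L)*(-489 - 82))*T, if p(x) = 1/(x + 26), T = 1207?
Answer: 3279198119/6 ≈ 5.4653e+8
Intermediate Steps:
p(x) = 1/(26 + x)
(p(-32) + (-494 + L)*(-489 - 82))*T = (1/(26 - 32) + (-494 - 299)*(-489 - 82))*1207 = (1/(-6) - 793*(-571))*1207 = (-1/6 + 452803)*1207 = (2716817/6)*1207 = 3279198119/6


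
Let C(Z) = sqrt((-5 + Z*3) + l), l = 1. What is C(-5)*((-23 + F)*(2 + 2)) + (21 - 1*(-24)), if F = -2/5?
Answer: 45 - 468*I*sqrt(19)/5 ≈ 45.0 - 407.99*I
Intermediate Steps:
F = -2/5 (F = -2*1/5 = -2/5 ≈ -0.40000)
C(Z) = sqrt(-4 + 3*Z) (C(Z) = sqrt((-5 + Z*3) + 1) = sqrt((-5 + 3*Z) + 1) = sqrt(-4 + 3*Z))
C(-5)*((-23 + F)*(2 + 2)) + (21 - 1*(-24)) = sqrt(-4 + 3*(-5))*((-23 - 2/5)*(2 + 2)) + (21 - 1*(-24)) = sqrt(-4 - 15)*(-117/5*4) + (21 + 24) = sqrt(-19)*(-468/5) + 45 = (I*sqrt(19))*(-468/5) + 45 = -468*I*sqrt(19)/5 + 45 = 45 - 468*I*sqrt(19)/5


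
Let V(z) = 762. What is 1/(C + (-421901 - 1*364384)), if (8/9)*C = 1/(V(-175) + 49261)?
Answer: -400184/314658676431 ≈ -1.2718e-6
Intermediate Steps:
C = 9/400184 (C = 9/(8*(762 + 49261)) = (9/8)/50023 = (9/8)*(1/50023) = 9/400184 ≈ 2.2490e-5)
1/(C + (-421901 - 1*364384)) = 1/(9/400184 + (-421901 - 1*364384)) = 1/(9/400184 + (-421901 - 364384)) = 1/(9/400184 - 786285) = 1/(-314658676431/400184) = -400184/314658676431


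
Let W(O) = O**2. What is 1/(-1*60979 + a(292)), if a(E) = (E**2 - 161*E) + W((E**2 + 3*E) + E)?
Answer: 1/7470467897 ≈ 1.3386e-10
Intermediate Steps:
a(E) = E**2 + (E**2 + 4*E)**2 - 161*E (a(E) = (E**2 - 161*E) + ((E**2 + 3*E) + E)**2 = (E**2 - 161*E) + (E**2 + 4*E)**2 = E**2 + (E**2 + 4*E)**2 - 161*E)
1/(-1*60979 + a(292)) = 1/(-1*60979 + 292*(-161 + 292 + 292*(4 + 292)**2)) = 1/(-60979 + 292*(-161 + 292 + 292*296**2)) = 1/(-60979 + 292*(-161 + 292 + 292*87616)) = 1/(-60979 + 292*(-161 + 292 + 25583872)) = 1/(-60979 + 292*25584003) = 1/(-60979 + 7470528876) = 1/7470467897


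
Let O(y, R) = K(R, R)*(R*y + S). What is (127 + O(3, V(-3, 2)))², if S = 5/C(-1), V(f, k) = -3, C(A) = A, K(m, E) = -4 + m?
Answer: 50625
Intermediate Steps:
S = -5 (S = 5/(-1) = 5*(-1) = -5)
O(y, R) = (-5 + R*y)*(-4 + R) (O(y, R) = (-4 + R)*(R*y - 5) = (-4 + R)*(-5 + R*y) = (-5 + R*y)*(-4 + R))
(127 + O(3, V(-3, 2)))² = (127 + (-5 - 3*3)*(-4 - 3))² = (127 + (-5 - 9)*(-7))² = (127 - 14*(-7))² = (127 + 98)² = 225² = 50625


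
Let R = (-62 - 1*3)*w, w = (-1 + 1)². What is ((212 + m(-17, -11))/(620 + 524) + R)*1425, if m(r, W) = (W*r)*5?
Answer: 1634475/1144 ≈ 1428.7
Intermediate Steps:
w = 0 (w = 0² = 0)
m(r, W) = 5*W*r
R = 0 (R = (-62 - 1*3)*0 = (-62 - 3)*0 = -65*0 = 0)
((212 + m(-17, -11))/(620 + 524) + R)*1425 = ((212 + 5*(-11)*(-17))/(620 + 524) + 0)*1425 = ((212 + 935)/1144 + 0)*1425 = (1147*(1/1144) + 0)*1425 = (1147/1144 + 0)*1425 = (1147/1144)*1425 = 1634475/1144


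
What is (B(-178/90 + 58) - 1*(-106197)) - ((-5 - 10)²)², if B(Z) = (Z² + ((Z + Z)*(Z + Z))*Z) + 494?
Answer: 69483276139/91125 ≈ 7.6251e+5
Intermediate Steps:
B(Z) = 494 + Z² + 4*Z³ (B(Z) = (Z² + ((2*Z)*(2*Z))*Z) + 494 = (Z² + (4*Z²)*Z) + 494 = (Z² + 4*Z³) + 494 = 494 + Z² + 4*Z³)
(B(-178/90 + 58) - 1*(-106197)) - ((-5 - 10)²)² = ((494 + (-178/90 + 58)² + 4*(-178/90 + 58)³) - 1*(-106197)) - ((-5 - 10)²)² = ((494 + (-178*1/90 + 58)² + 4*(-178*1/90 + 58)³) + 106197) - ((-15)²)² = ((494 + (-89/45 + 58)² + 4*(-89/45 + 58)³) + 106197) - 1*225² = ((494 + (2521/45)² + 4*(2521/45)³) + 106197) - 1*50625 = ((494 + 6355441/2025 + 4*(16022066761/91125)) + 106197) - 50625 = ((494 + 6355441/2025 + 64088267044/91125) + 106197) - 50625 = (64419277639/91125 + 106197) - 50625 = 74096479264/91125 - 50625 = 69483276139/91125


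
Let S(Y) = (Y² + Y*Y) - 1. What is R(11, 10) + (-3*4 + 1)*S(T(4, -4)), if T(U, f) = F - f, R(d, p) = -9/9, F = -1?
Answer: -188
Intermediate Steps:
R(d, p) = -1 (R(d, p) = -9*⅑ = -1)
T(U, f) = -1 - f
S(Y) = -1 + 2*Y² (S(Y) = (Y² + Y²) - 1 = 2*Y² - 1 = -1 + 2*Y²)
R(11, 10) + (-3*4 + 1)*S(T(4, -4)) = -1 + (-3*4 + 1)*(-1 + 2*(-1 - 1*(-4))²) = -1 + (-12 + 1)*(-1 + 2*(-1 + 4)²) = -1 - 11*(-1 + 2*3²) = -1 - 11*(-1 + 2*9) = -1 - 11*(-1 + 18) = -1 - 11*17 = -1 - 187 = -188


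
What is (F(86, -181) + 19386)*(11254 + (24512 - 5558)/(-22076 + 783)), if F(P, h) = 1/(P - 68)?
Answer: 41806265548066/191637 ≈ 2.1815e+8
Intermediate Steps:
F(P, h) = 1/(-68 + P)
(F(86, -181) + 19386)*(11254 + (24512 - 5558)/(-22076 + 783)) = (1/(-68 + 86) + 19386)*(11254 + (24512 - 5558)/(-22076 + 783)) = (1/18 + 19386)*(11254 + 18954/(-21293)) = (1/18 + 19386)*(11254 + 18954*(-1/21293)) = 348949*(11254 - 18954/21293)/18 = (348949/18)*(239612468/21293) = 41806265548066/191637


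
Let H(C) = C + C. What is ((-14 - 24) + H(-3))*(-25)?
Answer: 1100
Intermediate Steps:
H(C) = 2*C
((-14 - 24) + H(-3))*(-25) = ((-14 - 24) + 2*(-3))*(-25) = (-38 - 6)*(-25) = -44*(-25) = 1100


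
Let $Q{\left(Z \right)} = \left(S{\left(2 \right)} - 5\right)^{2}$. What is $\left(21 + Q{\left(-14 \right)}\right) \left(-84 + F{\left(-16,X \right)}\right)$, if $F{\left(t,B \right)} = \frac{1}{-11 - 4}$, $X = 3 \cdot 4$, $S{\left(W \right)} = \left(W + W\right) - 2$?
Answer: $-2522$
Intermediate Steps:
$S{\left(W \right)} = -2 + 2 W$ ($S{\left(W \right)} = 2 W - 2 = -2 + 2 W$)
$X = 12$
$Q{\left(Z \right)} = 9$ ($Q{\left(Z \right)} = \left(\left(-2 + 2 \cdot 2\right) - 5\right)^{2} = \left(\left(-2 + 4\right) - 5\right)^{2} = \left(2 - 5\right)^{2} = \left(-3\right)^{2} = 9$)
$F{\left(t,B \right)} = - \frac{1}{15}$ ($F{\left(t,B \right)} = \frac{1}{-15} = - \frac{1}{15}$)
$\left(21 + Q{\left(-14 \right)}\right) \left(-84 + F{\left(-16,X \right)}\right) = \left(21 + 9\right) \left(-84 - \frac{1}{15}\right) = 30 \left(- \frac{1261}{15}\right) = -2522$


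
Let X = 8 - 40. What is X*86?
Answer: -2752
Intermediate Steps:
X = -32
X*86 = -32*86 = -2752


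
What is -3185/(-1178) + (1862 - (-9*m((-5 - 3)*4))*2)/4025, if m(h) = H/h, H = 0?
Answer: 2144723/677350 ≈ 3.1663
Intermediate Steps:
m(h) = 0 (m(h) = 0/h = 0)
-3185/(-1178) + (1862 - (-9*m((-5 - 3)*4))*2)/4025 = -3185/(-1178) + (1862 - (-9*0)*2)/4025 = -3185*(-1/1178) + (1862 - 0*2)*(1/4025) = 3185/1178 + (1862 - 1*0)*(1/4025) = 3185/1178 + (1862 + 0)*(1/4025) = 3185/1178 + 1862*(1/4025) = 3185/1178 + 266/575 = 2144723/677350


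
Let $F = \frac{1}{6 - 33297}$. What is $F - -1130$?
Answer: $\frac{37618829}{33291} \approx 1130.0$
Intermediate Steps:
$F = - \frac{1}{33291}$ ($F = \frac{1}{-33291} = - \frac{1}{33291} \approx -3.0038 \cdot 10^{-5}$)
$F - -1130 = - \frac{1}{33291} - -1130 = - \frac{1}{33291} + 1130 = \frac{37618829}{33291}$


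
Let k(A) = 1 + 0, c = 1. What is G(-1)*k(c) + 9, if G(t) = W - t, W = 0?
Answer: 10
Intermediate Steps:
k(A) = 1
G(t) = -t (G(t) = 0 - t = -t)
G(-1)*k(c) + 9 = -1*(-1)*1 + 9 = 1*1 + 9 = 1 + 9 = 10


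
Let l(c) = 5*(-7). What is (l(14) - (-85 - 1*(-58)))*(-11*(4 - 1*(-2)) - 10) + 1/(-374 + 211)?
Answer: 99103/163 ≈ 607.99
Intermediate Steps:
l(c) = -35
(l(14) - (-85 - 1*(-58)))*(-11*(4 - 1*(-2)) - 10) + 1/(-374 + 211) = (-35 - (-85 - 1*(-58)))*(-11*(4 - 1*(-2)) - 10) + 1/(-374 + 211) = (-35 - (-85 + 58))*(-11*(4 + 2) - 10) + 1/(-163) = (-35 - 1*(-27))*(-11*6 - 10) - 1/163 = (-35 + 27)*(-66 - 10) - 1/163 = -8*(-76) - 1/163 = 608 - 1/163 = 99103/163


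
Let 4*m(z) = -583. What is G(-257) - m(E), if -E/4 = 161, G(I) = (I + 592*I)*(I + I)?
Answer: 313337039/4 ≈ 7.8334e+7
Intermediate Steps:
G(I) = 1186*I**2 (G(I) = (593*I)*(2*I) = 1186*I**2)
E = -644 (E = -4*161 = -644)
m(z) = -583/4 (m(z) = (1/4)*(-583) = -583/4)
G(-257) - m(E) = 1186*(-257)**2 - 1*(-583/4) = 1186*66049 + 583/4 = 78334114 + 583/4 = 313337039/4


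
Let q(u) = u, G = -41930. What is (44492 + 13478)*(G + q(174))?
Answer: -2420595320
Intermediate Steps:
(44492 + 13478)*(G + q(174)) = (44492 + 13478)*(-41930 + 174) = 57970*(-41756) = -2420595320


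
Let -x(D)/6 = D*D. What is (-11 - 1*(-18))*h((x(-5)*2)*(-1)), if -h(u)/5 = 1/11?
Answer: -35/11 ≈ -3.1818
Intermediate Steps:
x(D) = -6*D**2 (x(D) = -6*D*D = -6*D**2)
h(u) = -5/11
(-11 - 1*(-18))*h((x(-5)*2)*(-1)) = (-11 - 1*(-18))*(-5/11) = (-11 + 18)*(-5/11) = 7*(-5/11) = -35/11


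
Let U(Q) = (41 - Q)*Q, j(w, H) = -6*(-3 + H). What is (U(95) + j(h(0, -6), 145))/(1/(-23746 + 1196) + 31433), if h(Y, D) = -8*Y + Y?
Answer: -44964700/236271383 ≈ -0.19031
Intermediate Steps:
h(Y, D) = -7*Y
j(w, H) = 18 - 6*H
U(Q) = Q*(41 - Q)
(U(95) + j(h(0, -6), 145))/(1/(-23746 + 1196) + 31433) = (95*(41 - 1*95) + (18 - 6*145))/(1/(-23746 + 1196) + 31433) = (95*(41 - 95) + (18 - 870))/(1/(-22550) + 31433) = (95*(-54) - 852)/(-1/22550 + 31433) = (-5130 - 852)/(708814149/22550) = -5982*22550/708814149 = -44964700/236271383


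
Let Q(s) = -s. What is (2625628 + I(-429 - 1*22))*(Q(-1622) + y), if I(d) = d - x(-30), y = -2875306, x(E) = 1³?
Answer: -7543926268384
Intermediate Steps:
x(E) = 1
I(d) = -1 + d (I(d) = d - 1*1 = d - 1 = -1 + d)
(2625628 + I(-429 - 1*22))*(Q(-1622) + y) = (2625628 + (-1 + (-429 - 1*22)))*(-1*(-1622) - 2875306) = (2625628 + (-1 + (-429 - 22)))*(1622 - 2875306) = (2625628 + (-1 - 451))*(-2873684) = (2625628 - 452)*(-2873684) = 2625176*(-2873684) = -7543926268384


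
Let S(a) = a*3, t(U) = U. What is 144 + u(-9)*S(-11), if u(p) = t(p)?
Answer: 441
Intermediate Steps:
u(p) = p
S(a) = 3*a
144 + u(-9)*S(-11) = 144 - 27*(-11) = 144 - 9*(-33) = 144 + 297 = 441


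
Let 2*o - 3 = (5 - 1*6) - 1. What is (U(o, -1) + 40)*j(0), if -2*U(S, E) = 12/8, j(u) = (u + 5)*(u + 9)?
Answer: 7065/4 ≈ 1766.3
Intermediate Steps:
o = ½ (o = 3/2 + ((5 - 1*6) - 1)/2 = 3/2 + ((5 - 6) - 1)/2 = 3/2 + (-1 - 1)/2 = 3/2 + (½)*(-2) = 3/2 - 1 = ½ ≈ 0.50000)
j(u) = (5 + u)*(9 + u)
U(S, E) = -¾ (U(S, E) = -6/8 = -½*3/2 = -¾)
(U(o, -1) + 40)*j(0) = (-¾ + 40)*(45 + 0² + 14*0) = 157*(45 + 0 + 0)/4 = (157/4)*45 = 7065/4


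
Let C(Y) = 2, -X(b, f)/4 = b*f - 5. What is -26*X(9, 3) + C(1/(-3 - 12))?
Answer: 2290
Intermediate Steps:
X(b, f) = 20 - 4*b*f (X(b, f) = -4*(b*f - 5) = -4*(-5 + b*f) = 20 - 4*b*f)
-26*X(9, 3) + C(1/(-3 - 12)) = -26*(20 - 4*9*3) + 2 = -26*(20 - 108) + 2 = -26*(-88) + 2 = 2288 + 2 = 2290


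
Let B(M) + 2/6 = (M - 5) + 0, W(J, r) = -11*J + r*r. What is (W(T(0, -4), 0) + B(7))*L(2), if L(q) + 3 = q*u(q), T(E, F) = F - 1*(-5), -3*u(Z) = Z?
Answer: 364/9 ≈ 40.444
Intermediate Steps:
u(Z) = -Z/3
T(E, F) = 5 + F (T(E, F) = F + 5 = 5 + F)
W(J, r) = r² - 11*J (W(J, r) = -11*J + r² = r² - 11*J)
B(M) = -16/3 + M (B(M) = -⅓ + ((M - 5) + 0) = -⅓ + ((-5 + M) + 0) = -⅓ + (-5 + M) = -16/3 + M)
L(q) = -3 - q²/3 (L(q) = -3 + q*(-q/3) = -3 - q²/3)
(W(T(0, -4), 0) + B(7))*L(2) = ((0² - 11*(5 - 4)) + (-16/3 + 7))*(-3 - ⅓*2²) = ((0 - 11*1) + 5/3)*(-3 - ⅓*4) = ((0 - 11) + 5/3)*(-3 - 4/3) = (-11 + 5/3)*(-13/3) = -28/3*(-13/3) = 364/9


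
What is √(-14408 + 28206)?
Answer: √13798 ≈ 117.46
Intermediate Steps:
√(-14408 + 28206) = √13798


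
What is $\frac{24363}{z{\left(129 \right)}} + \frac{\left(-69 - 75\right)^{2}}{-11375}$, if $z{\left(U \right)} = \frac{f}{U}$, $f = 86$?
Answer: $\frac{831345903}{22750} \approx 36543.0$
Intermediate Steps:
$z{\left(U \right)} = \frac{86}{U}$
$\frac{24363}{z{\left(129 \right)}} + \frac{\left(-69 - 75\right)^{2}}{-11375} = \frac{24363}{86 \cdot \frac{1}{129}} + \frac{\left(-69 - 75\right)^{2}}{-11375} = \frac{24363}{86 \cdot \frac{1}{129}} + \left(-144\right)^{2} \left(- \frac{1}{11375}\right) = \frac{24363}{\frac{2}{3}} + 20736 \left(- \frac{1}{11375}\right) = 24363 \cdot \frac{3}{2} - \frac{20736}{11375} = \frac{73089}{2} - \frac{20736}{11375} = \frac{831345903}{22750}$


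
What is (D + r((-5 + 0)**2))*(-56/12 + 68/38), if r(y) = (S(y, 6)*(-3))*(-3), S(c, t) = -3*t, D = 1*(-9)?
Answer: 492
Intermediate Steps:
D = -9
r(y) = -162 (r(y) = (-3*6*(-3))*(-3) = -18*(-3)*(-3) = 54*(-3) = -162)
(D + r((-5 + 0)**2))*(-56/12 + 68/38) = (-9 - 162)*(-56/12 + 68/38) = -171*(-56*1/12 + 68*(1/38)) = -171*(-14/3 + 34/19) = -171*(-164/57) = 492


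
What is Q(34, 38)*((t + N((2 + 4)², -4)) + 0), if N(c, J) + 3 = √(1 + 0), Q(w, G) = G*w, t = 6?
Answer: 5168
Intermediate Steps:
N(c, J) = -2 (N(c, J) = -3 + √(1 + 0) = -3 + √1 = -3 + 1 = -2)
Q(34, 38)*((t + N((2 + 4)², -4)) + 0) = (38*34)*((6 - 2) + 0) = 1292*(4 + 0) = 1292*4 = 5168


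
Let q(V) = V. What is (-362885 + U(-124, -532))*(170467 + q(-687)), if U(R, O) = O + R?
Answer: -61721990980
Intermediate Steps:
(-362885 + U(-124, -532))*(170467 + q(-687)) = (-362885 + (-532 - 124))*(170467 - 687) = (-362885 - 656)*169780 = -363541*169780 = -61721990980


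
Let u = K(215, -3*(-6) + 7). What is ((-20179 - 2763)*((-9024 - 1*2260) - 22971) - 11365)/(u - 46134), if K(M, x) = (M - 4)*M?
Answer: -785866845/769 ≈ -1.0219e+6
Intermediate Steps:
K(M, x) = M*(-4 + M) (K(M, x) = (-4 + M)*M = M*(-4 + M))
u = 45365 (u = 215*(-4 + 215) = 215*211 = 45365)
((-20179 - 2763)*((-9024 - 1*2260) - 22971) - 11365)/(u - 46134) = ((-20179 - 2763)*((-9024 - 1*2260) - 22971) - 11365)/(45365 - 46134) = (-22942*((-9024 - 2260) - 22971) - 11365)/(-769) = (-22942*(-11284 - 22971) - 11365)*(-1/769) = (-22942*(-34255) - 11365)*(-1/769) = (785878210 - 11365)*(-1/769) = 785866845*(-1/769) = -785866845/769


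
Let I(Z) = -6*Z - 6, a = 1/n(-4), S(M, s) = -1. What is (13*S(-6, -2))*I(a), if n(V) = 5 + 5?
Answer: 429/5 ≈ 85.800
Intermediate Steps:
n(V) = 10
a = ⅒ (a = 1/10 = ⅒ ≈ 0.10000)
I(Z) = -6 - 6*Z
(13*S(-6, -2))*I(a) = (13*(-1))*(-6 - 6*⅒) = -13*(-6 - ⅗) = -13*(-33/5) = 429/5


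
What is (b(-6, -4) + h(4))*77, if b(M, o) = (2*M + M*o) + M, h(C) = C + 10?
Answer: 1540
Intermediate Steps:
h(C) = 10 + C
b(M, o) = 3*M + M*o
(b(-6, -4) + h(4))*77 = (-6*(3 - 4) + (10 + 4))*77 = (-6*(-1) + 14)*77 = (6 + 14)*77 = 20*77 = 1540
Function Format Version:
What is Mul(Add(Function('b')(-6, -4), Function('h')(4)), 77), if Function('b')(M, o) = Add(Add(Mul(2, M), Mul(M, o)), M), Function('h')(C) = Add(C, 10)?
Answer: 1540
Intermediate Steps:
Function('h')(C) = Add(10, C)
Function('b')(M, o) = Add(Mul(3, M), Mul(M, o))
Mul(Add(Function('b')(-6, -4), Function('h')(4)), 77) = Mul(Add(Mul(-6, Add(3, -4)), Add(10, 4)), 77) = Mul(Add(Mul(-6, -1), 14), 77) = Mul(Add(6, 14), 77) = Mul(20, 77) = 1540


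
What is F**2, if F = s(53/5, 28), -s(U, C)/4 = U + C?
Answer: 595984/25 ≈ 23839.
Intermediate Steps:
s(U, C) = -4*C - 4*U (s(U, C) = -4*(U + C) = -4*(C + U) = -4*C - 4*U)
F = -772/5 (F = -4*28 - 212/5 = -112 - 212/5 = -772/5 ≈ -154.40)
F**2 = (-772/5)**2 = 595984/25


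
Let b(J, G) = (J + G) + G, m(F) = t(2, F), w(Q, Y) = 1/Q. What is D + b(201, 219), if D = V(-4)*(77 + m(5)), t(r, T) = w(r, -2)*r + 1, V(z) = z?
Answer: 323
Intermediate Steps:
t(r, T) = 2 (t(r, T) = r/r + 1 = 1 + 1 = 2)
m(F) = 2
b(J, G) = J + 2*G (b(J, G) = (G + J) + G = J + 2*G)
D = -316 (D = -4*(77 + 2) = -4*79 = -316)
D + b(201, 219) = -316 + (201 + 2*219) = -316 + (201 + 438) = -316 + 639 = 323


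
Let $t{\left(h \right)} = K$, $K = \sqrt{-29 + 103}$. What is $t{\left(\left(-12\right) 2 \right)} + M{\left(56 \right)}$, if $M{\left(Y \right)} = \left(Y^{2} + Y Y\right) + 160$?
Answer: $6432 + \sqrt{74} \approx 6440.6$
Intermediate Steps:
$K = \sqrt{74} \approx 8.6023$
$t{\left(h \right)} = \sqrt{74}$
$M{\left(Y \right)} = 160 + 2 Y^{2}$ ($M{\left(Y \right)} = \left(Y^{2} + Y^{2}\right) + 160 = 2 Y^{2} + 160 = 160 + 2 Y^{2}$)
$t{\left(\left(-12\right) 2 \right)} + M{\left(56 \right)} = \sqrt{74} + \left(160 + 2 \cdot 56^{2}\right) = \sqrt{74} + \left(160 + 2 \cdot 3136\right) = \sqrt{74} + \left(160 + 6272\right) = \sqrt{74} + 6432 = 6432 + \sqrt{74}$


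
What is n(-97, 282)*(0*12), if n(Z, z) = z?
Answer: 0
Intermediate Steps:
n(-97, 282)*(0*12) = 282*(0*12) = 282*0 = 0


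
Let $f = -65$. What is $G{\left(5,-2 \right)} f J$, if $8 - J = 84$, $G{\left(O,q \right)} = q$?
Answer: $-9880$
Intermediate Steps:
$J = -76$ ($J = 8 - 84 = -76$)
$G{\left(5,-2 \right)} f J = \left(-2\right) \left(-65\right) \left(-76\right) = 130 \left(-76\right) = -9880$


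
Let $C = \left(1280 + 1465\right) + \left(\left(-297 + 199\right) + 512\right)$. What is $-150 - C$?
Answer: $-3309$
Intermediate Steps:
$C = 3159$ ($C = 2745 + \left(-98 + 512\right) = 2745 + 414 = 3159$)
$-150 - C = -150 - 3159 = -3309$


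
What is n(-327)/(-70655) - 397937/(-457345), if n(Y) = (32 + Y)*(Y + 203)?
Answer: 2277311727/6462742195 ≈ 0.35238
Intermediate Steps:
n(Y) = (32 + Y)*(203 + Y)
n(-327)/(-70655) - 397937/(-457345) = (6496 + (-327)² + 235*(-327))/(-70655) - 397937/(-457345) = (6496 + 106929 - 76845)*(-1/70655) - 397937*(-1/457345) = 36580*(-1/70655) + 397937/457345 = -7316/14131 + 397937/457345 = 2277311727/6462742195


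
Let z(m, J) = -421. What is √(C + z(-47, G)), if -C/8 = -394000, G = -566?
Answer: √3151579 ≈ 1775.3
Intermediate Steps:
C = 3152000 (C = -8*(-394000) = 3152000)
√(C + z(-47, G)) = √(3152000 - 421) = √3151579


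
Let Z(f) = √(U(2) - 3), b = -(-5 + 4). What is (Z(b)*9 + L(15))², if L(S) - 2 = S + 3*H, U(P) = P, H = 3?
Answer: 595 + 468*I ≈ 595.0 + 468.0*I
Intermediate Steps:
b = 1 (b = -1*(-1) = 1)
Z(f) = I (Z(f) = √(2 - 3) = √(-1) = I)
L(S) = 11 + S (L(S) = 2 + (S + 3*3) = 2 + (S + 9) = 2 + (9 + S) = 11 + S)
(Z(b)*9 + L(15))² = (I*9 + (11 + 15))² = (9*I + 26)² = (26 + 9*I)²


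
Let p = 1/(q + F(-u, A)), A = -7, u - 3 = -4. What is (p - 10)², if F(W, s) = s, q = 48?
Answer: 167281/1681 ≈ 99.513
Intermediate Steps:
u = -1 (u = 3 - 4 = -1)
p = 1/41 (p = 1/(48 - 7) = 1/41 ≈ 0.024390)
(p - 10)² = (1/41 - 10)² = (-409/41)² = 167281/1681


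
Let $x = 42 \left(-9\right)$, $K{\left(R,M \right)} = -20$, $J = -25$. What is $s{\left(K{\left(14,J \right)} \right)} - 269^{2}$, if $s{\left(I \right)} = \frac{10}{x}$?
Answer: $- \frac{13676234}{189} \approx -72361.0$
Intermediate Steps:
$x = -378$
$s{\left(I \right)} = - \frac{5}{189}$ ($s{\left(I \right)} = \frac{10}{-378} = 10 \left(- \frac{1}{378}\right) = - \frac{5}{189}$)
$s{\left(K{\left(14,J \right)} \right)} - 269^{2} = - \frac{5}{189} - 269^{2} = - \frac{5}{189} - 72361 = - \frac{13676234}{189}$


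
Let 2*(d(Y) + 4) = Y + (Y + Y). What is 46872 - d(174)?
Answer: 46615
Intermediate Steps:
d(Y) = -4 + 3*Y/2 (d(Y) = -4 + (Y + (Y + Y))/2 = -4 + (Y + 2*Y)/2 = -4 + (3*Y)/2 = -4 + 3*Y/2)
46872 - d(174) = 46872 - (-4 + (3/2)*174) = 46872 - (-4 + 261) = 46872 - 1*257 = 46872 - 257 = 46615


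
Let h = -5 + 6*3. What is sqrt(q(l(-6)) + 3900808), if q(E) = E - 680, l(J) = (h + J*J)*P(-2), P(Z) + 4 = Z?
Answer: sqrt(3899834) ≈ 1974.8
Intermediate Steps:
h = 13 (h = -5 + 18 = 13)
P(Z) = -4 + Z
l(J) = -78 - 6*J**2 (l(J) = (13 + J*J)*(-4 - 2) = (13 + J**2)*(-6) = -78 - 6*J**2)
q(E) = -680 + E
sqrt(q(l(-6)) + 3900808) = sqrt((-680 + (-78 - 6*(-6)**2)) + 3900808) = sqrt((-680 + (-78 - 6*36)) + 3900808) = sqrt((-680 + (-78 - 216)) + 3900808) = sqrt((-680 - 294) + 3900808) = sqrt(-974 + 3900808) = sqrt(3899834)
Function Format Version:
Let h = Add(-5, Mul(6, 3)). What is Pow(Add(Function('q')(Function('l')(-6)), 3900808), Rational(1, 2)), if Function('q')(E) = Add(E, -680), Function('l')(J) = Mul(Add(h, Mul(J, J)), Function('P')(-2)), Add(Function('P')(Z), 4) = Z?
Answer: Pow(3899834, Rational(1, 2)) ≈ 1974.8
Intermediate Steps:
h = 13 (h = Add(-5, 18) = 13)
Function('P')(Z) = Add(-4, Z)
Function('l')(J) = Add(-78, Mul(-6, Pow(J, 2))) (Function('l')(J) = Mul(Add(13, Mul(J, J)), Add(-4, -2)) = Mul(Add(13, Pow(J, 2)), -6) = Add(-78, Mul(-6, Pow(J, 2))))
Function('q')(E) = Add(-680, E)
Pow(Add(Function('q')(Function('l')(-6)), 3900808), Rational(1, 2)) = Pow(Add(Add(-680, Add(-78, Mul(-6, Pow(-6, 2)))), 3900808), Rational(1, 2)) = Pow(Add(Add(-680, Add(-78, Mul(-6, 36))), 3900808), Rational(1, 2)) = Pow(Add(Add(-680, Add(-78, -216)), 3900808), Rational(1, 2)) = Pow(Add(Add(-680, -294), 3900808), Rational(1, 2)) = Pow(Add(-974, 3900808), Rational(1, 2)) = Pow(3899834, Rational(1, 2))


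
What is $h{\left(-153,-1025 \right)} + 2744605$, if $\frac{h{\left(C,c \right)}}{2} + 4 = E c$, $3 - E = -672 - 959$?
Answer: $-605103$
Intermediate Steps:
$E = 1634$ ($E = 3 - \left(-672 - 959\right) = 3 - -1631 = 3 + 1631 = 1634$)
$h{\left(C,c \right)} = -8 + 3268 c$ ($h{\left(C,c \right)} = -8 + 2 \cdot 1634 c = -8 + 3268 c$)
$h{\left(-153,-1025 \right)} + 2744605 = \left(-8 + 3268 \left(-1025\right)\right) + 2744605 = \left(-8 - 3349700\right) + 2744605 = -3349708 + 2744605 = -605103$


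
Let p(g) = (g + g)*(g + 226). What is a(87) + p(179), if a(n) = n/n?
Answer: 144991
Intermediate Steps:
p(g) = 2*g*(226 + g) (p(g) = (2*g)*(226 + g) = 2*g*(226 + g))
a(n) = 1
a(87) + p(179) = 1 + 2*179*(226 + 179) = 1 + 2*179*405 = 1 + 144990 = 144991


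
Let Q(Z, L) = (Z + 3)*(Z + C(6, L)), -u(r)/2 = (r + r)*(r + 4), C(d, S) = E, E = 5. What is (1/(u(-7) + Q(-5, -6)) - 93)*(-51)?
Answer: 132821/28 ≈ 4743.6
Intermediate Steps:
C(d, S) = 5
u(r) = -4*r*(4 + r) (u(r) = -2*(r + r)*(r + 4) = -2*2*r*(4 + r) = -4*r*(4 + r))
Q(Z, L) = (3 + Z)*(5 + Z) (Q(Z, L) = (Z + 3)*(Z + 5) = (3 + Z)*(5 + Z))
(1/(u(-7) + Q(-5, -6)) - 93)*(-51) = (1/(-4*(-7)*(4 - 7) + (15 + (-5)² + 8*(-5))) - 93)*(-51) = (1/(-4*(-7)*(-3) + (15 + 25 - 40)) - 93)*(-51) = (1/(-84 + 0) - 93)*(-51) = (1/(-84) - 93)*(-51) = (-1/84 - 93)*(-51) = -7813/84*(-51) = 132821/28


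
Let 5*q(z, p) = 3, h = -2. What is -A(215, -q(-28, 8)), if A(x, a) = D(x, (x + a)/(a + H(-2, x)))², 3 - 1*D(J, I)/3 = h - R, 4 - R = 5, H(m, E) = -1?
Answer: -144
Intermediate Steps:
R = -1 (R = 4 - 1*5 = 4 - 5 = -1)
q(z, p) = ⅗ (q(z, p) = (⅕)*3 = ⅗)
D(J, I) = 12 (D(J, I) = 9 - 3*(-2 - 1*(-1)) = 9 - 3*(-2 + 1) = 9 - 3*(-1) = 9 + 3 = 12)
A(x, a) = 144 (A(x, a) = 12² = 144)
-A(215, -q(-28, 8)) = -1*144 = -144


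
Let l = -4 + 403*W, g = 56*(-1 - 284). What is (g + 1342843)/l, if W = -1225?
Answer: -1326883/493679 ≈ -2.6877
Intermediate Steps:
g = -15960 (g = 56*(-285) = -15960)
l = -493679 (l = -4 + 403*(-1225) = -4 - 493675 = -493679)
(g + 1342843)/l = (-15960 + 1342843)/(-493679) = 1326883*(-1/493679) = -1326883/493679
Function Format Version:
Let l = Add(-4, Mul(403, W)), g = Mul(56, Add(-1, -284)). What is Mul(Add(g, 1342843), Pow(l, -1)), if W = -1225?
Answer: Rational(-1326883, 493679) ≈ -2.6877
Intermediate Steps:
g = -15960 (g = Mul(56, -285) = -15960)
l = -493679 (l = Add(-4, Mul(403, -1225)) = Add(-4, -493675) = -493679)
Mul(Add(g, 1342843), Pow(l, -1)) = Mul(Add(-15960, 1342843), Pow(-493679, -1)) = Mul(1326883, Rational(-1, 493679)) = Rational(-1326883, 493679)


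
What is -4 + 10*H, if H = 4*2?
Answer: 76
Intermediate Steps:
H = 8
-4 + 10*H = -4 + 10*8 = -4 + 80 = 76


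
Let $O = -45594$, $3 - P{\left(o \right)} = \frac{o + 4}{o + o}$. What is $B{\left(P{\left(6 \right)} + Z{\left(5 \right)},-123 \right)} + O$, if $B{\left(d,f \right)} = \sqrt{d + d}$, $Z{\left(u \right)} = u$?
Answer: $-45594 + \frac{\sqrt{129}}{3} \approx -45590.0$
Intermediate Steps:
$P{\left(o \right)} = 3 - \frac{4 + o}{2 o}$ ($P{\left(o \right)} = 3 - \frac{o + 4}{o + o} = 3 - \frac{4 + o}{2 o}$)
$B{\left(d,f \right)} = \sqrt{2} \sqrt{d}$ ($B{\left(d,f \right)} = \sqrt{2 d} = \sqrt{2} \sqrt{d}$)
$B{\left(P{\left(6 \right)} + Z{\left(5 \right)},-123 \right)} + O = \sqrt{2} \sqrt{\left(\frac{5}{2} - \frac{2}{6}\right) + 5} - 45594 = \sqrt{2} \sqrt{\left(\frac{5}{2} - \frac{1}{3}\right) + 5} - 45594 = \sqrt{2} \sqrt{\frac{13}{6} + 5} - 45594 = \sqrt{2} \sqrt{\frac{43}{6}} - 45594 = \sqrt{2} \frac{\sqrt{258}}{6} - 45594 = \frac{\sqrt{129}}{3} - 45594 = -45594 + \frac{\sqrt{129}}{3}$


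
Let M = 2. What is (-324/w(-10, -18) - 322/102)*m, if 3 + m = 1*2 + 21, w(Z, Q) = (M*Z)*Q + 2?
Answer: -748060/9231 ≈ -81.038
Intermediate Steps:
w(Z, Q) = 2 + 2*Q*Z (w(Z, Q) = (2*Z)*Q + 2 = 2*Q*Z + 2 = 2 + 2*Q*Z)
m = 20 (m = -3 + (1*2 + 21) = -3 + (2 + 21) = -3 + 23 = 20)
(-324/w(-10, -18) - 322/102)*m = (-324/(2 + 2*(-18)*(-10)) - 322/102)*20 = (-324/(2 + 360) - 322*1/102)*20 = (-324/362 - 161/51)*20 = (-324*1/362 - 161/51)*20 = (-162/181 - 161/51)*20 = -37403/9231*20 = -748060/9231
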